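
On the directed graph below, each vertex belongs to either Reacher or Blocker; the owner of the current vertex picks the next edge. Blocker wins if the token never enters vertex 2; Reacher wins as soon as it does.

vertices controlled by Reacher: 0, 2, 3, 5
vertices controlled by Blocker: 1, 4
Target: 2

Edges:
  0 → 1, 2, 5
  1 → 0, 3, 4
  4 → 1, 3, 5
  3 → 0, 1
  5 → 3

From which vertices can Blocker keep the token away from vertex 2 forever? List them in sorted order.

1, 4

A0 = {2}
A1: add {0} — 0 (Reacher) has 0→2.
A2: add {3} — 3 (Reacher) has 3→0.
A3: add {5} — 5 (Reacher) has 5→3.
A4 = A3; e.g. 1 (Blocker) can still go to 4. Fixed point.
Reacher's attractor = {0, 2, 3, 5}; Blocker avoids the target exactly from the complement.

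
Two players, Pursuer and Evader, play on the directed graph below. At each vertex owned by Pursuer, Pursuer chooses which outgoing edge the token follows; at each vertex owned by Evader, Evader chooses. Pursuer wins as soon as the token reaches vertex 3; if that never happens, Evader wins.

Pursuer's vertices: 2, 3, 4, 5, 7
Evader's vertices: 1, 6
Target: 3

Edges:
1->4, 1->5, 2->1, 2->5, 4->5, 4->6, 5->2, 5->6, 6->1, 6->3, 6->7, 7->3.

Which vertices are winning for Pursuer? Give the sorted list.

3, 7

A0 = {3}
A1: add {7} — 7 (Pursuer) has 7→3.
A2 = A1; e.g. 1 (Evader) can still go to 4. Fixed point.
Pursuer's winning region = {3, 7}.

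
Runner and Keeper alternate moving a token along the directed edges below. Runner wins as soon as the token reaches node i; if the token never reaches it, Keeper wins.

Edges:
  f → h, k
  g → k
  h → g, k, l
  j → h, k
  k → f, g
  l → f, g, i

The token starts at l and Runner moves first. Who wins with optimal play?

Track states (vertex, player-to-move).
A0 = {(i,Runner), (i,Keeper)}
A1: add {(l,Runner)}.
(l,Runner) ∈ A1 ⇒ Runner forces the target.

Runner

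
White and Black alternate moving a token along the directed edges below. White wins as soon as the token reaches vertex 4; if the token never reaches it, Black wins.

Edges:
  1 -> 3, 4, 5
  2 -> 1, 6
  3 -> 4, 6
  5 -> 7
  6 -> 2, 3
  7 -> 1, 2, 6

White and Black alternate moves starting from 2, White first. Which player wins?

Black

Track states (vertex, player-to-move).
A0 = {(4,White), (4,Black)}
A1: add {(1,White), (3,White)}.
A2 = A1; e.g. (1,Black) stays out. (2,White) never enters ⇒ Black avoids the target.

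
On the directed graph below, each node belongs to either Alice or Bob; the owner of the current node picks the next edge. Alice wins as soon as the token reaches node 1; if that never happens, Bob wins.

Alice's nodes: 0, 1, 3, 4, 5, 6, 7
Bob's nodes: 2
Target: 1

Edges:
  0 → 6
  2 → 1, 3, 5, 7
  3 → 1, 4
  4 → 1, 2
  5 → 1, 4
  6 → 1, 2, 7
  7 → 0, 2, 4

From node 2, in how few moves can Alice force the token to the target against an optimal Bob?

A0 = {1}
A1: add {3, 4, 5, 6} — 3 (Alice) has 3→1; 4 (Alice) has 4→1; 5 (Alice) has 5→1; 6 (Alice) has 6→1.
A2: add {0, 7} — 0 (Alice) has 0→6; 7 (Alice) has 7→4.
A3: add {2} — 2 (Bob): all of {1, 3, 5, 7} already in.
A3 = all vertices. Fixed point.
2 enters the attractor at level 3, so Alice can force the target in 3 moves from there.

3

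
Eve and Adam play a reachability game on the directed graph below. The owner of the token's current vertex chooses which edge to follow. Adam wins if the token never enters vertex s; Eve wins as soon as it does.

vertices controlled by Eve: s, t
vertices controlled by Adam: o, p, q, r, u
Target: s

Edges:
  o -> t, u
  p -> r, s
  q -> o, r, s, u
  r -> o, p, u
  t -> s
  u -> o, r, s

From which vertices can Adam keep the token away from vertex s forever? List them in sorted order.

A0 = {s}
A1: add {t} — t (Eve) has t→s.
A2 = A1; e.g. o (Adam) can still go to u. Fixed point.
Eve's attractor = {s, t}; Adam avoids the target exactly from the complement.

o, p, q, r, u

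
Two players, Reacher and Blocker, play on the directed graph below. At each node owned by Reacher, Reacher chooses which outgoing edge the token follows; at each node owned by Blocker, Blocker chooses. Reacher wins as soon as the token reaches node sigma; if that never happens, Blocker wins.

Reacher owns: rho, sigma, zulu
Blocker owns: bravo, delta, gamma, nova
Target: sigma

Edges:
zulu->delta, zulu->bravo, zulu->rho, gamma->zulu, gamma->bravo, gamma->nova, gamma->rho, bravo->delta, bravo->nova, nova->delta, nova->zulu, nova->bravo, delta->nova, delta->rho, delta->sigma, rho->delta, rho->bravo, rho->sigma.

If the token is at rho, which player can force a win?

Reacher

A0 = {sigma}
A1: add {rho} — rho (Reacher) has rho→sigma.
rho ∈ A1, so Reacher can force the target.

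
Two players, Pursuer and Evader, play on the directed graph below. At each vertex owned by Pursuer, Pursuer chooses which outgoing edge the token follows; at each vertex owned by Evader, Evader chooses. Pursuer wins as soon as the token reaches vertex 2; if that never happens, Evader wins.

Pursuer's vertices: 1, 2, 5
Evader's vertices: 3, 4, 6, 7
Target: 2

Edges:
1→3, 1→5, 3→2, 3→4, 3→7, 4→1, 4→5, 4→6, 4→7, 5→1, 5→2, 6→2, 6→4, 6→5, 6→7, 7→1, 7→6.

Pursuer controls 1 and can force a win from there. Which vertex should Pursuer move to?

A0 = {2}
A1: add {5} — 5 (Pursuer) has 5→2.
A2: add {1} — 1 (Pursuer) has 1→5.
A3 = A2; e.g. 3 (Evader) can still go to 4. Fixed point.
From 1, successor 5 is in the attractor (rank 1); the other successor 3 is not.

5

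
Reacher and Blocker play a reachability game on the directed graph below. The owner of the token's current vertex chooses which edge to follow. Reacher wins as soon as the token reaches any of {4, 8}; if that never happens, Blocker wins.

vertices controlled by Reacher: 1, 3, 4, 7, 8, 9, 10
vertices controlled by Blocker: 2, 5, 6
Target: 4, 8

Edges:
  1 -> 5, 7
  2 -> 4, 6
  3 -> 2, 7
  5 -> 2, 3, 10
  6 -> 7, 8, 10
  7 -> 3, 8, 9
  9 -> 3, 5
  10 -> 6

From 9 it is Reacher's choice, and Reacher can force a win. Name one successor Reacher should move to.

A0 = {4, 8}
A1: add {7} — 7 (Reacher) has 7→8.
A2: add {1, 3} — 1 (Reacher) has 1→7; 3 (Reacher) has 3→7.
A3: add {9} — 9 (Reacher) has 9→3.
A4 = A3; e.g. 2 (Blocker) can still go to 6. Fixed point.
From 9, successor 3 is in the attractor (rank 2); the other successor 5 is not.

3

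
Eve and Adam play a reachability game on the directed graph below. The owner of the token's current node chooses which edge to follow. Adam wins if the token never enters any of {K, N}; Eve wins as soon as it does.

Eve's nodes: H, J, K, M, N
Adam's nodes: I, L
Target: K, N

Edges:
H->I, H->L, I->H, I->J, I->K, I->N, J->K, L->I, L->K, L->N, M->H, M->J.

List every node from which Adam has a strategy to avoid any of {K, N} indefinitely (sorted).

A0 = {K, N}
A1: add {J} — J (Eve) has J→K.
A2: add {M} — M (Eve) has M→J.
A3 = A2; e.g. H (Eve) has no edge into A2. Fixed point.
Eve's attractor = {J, K, M, N}; Adam avoids the target exactly from the complement.

H, I, L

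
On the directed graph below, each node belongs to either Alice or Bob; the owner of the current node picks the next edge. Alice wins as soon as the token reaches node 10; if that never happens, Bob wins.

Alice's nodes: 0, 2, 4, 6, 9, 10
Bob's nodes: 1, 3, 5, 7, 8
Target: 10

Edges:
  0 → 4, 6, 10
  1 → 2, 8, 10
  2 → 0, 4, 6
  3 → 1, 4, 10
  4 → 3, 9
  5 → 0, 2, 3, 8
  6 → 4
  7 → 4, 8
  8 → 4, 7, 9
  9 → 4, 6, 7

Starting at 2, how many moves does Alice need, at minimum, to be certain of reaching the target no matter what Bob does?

2

A0 = {10}
A1: add {0} — 0 (Alice) has 0→10.
A2: add {2} — 2 (Alice) has 2→0.
A3 = A2; e.g. 1 (Bob) can still go to 8. Fixed point.
2 enters the attractor at level 2, so Alice can force the target in 2 moves from there.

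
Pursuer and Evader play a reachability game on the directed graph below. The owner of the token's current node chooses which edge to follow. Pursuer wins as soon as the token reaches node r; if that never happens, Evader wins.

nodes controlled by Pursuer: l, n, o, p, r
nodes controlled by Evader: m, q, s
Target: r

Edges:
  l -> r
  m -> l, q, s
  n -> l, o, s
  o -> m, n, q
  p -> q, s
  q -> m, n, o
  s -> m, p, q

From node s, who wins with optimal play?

Evader

A0 = {r}
A1: add {l} — l (Pursuer) has l→r.
A2: add {n} — n (Pursuer) has n→l.
A3: add {o} — o (Pursuer) has o→n.
A4 = A3; e.g. m (Evader) can still go to q. Fixed point.
s never enters the attractor, so Evader can avoid the target forever.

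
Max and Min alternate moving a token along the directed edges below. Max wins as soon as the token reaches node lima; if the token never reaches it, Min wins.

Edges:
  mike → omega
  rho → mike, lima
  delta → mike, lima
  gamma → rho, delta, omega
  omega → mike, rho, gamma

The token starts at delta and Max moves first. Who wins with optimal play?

Track states (vertex, player-to-move).
A0 = {(lima,Max), (lima,Min)}
A1: add {(rho,Max), (delta,Max)}.
(delta,Max) ∈ A1 ⇒ Max forces the target.

Max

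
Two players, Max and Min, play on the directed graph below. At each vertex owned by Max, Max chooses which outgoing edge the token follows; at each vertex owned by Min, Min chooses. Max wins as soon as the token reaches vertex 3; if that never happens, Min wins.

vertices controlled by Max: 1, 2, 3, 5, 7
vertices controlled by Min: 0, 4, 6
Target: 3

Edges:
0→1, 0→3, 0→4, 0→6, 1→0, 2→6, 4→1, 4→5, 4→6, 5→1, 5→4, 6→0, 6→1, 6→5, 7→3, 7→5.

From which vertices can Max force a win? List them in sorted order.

A0 = {3}
A1: add {7} — 7 (Max) has 7→3.
A2 = A1; e.g. 0 (Min) can still go to 1. Fixed point.
Max's winning region = {3, 7}.

3, 7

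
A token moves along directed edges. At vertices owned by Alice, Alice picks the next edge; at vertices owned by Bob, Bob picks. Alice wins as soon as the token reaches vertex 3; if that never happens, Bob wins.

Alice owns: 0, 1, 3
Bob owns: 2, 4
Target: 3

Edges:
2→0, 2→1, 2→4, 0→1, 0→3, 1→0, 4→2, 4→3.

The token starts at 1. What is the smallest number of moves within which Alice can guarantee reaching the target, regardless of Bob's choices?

2

A0 = {3}
A1: add {0} — 0 (Alice) has 0→3.
A2: add {1} — 1 (Alice) has 1→0.
A3 = A2; e.g. 2 (Bob) can still go to 4. Fixed point.
1 enters the attractor at level 2, so Alice can force the target in 2 moves from there.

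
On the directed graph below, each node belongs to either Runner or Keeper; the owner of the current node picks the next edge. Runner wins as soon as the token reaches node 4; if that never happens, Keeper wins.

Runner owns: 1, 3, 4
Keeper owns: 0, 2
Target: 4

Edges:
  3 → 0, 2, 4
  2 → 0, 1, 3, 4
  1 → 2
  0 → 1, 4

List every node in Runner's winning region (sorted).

3, 4

A0 = {4}
A1: add {3} — 3 (Runner) has 3→4.
A2 = A1; e.g. 0 (Keeper) can still go to 1. Fixed point.
Runner's winning region = {3, 4}.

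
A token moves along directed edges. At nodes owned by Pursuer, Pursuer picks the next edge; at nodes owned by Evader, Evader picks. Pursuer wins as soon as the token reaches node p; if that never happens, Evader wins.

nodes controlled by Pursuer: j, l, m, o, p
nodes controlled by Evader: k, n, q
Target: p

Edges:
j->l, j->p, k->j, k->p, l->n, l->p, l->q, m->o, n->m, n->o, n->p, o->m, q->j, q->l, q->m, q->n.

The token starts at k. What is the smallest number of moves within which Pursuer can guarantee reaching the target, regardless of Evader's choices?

A0 = {p}
A1: add {j, l} — j (Pursuer) has j→p; l (Pursuer) has l→p.
A2: add {k} — k (Evader): all of {j, p} already in.
A3 = A2; e.g. m (Pursuer) has no edge into A2. Fixed point.
k enters the attractor at level 2, so Pursuer can force the target in 2 moves from there.

2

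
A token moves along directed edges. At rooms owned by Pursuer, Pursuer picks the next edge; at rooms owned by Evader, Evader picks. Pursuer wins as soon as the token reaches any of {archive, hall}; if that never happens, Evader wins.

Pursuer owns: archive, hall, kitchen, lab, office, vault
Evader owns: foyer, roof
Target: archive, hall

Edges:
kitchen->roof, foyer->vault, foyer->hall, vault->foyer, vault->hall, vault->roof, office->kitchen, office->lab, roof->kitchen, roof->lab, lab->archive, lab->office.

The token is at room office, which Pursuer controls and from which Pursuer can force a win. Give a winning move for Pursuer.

lab

A0 = {archive, hall}
A1: add {lab, vault} — vault (Pursuer) has vault→hall; lab (Pursuer) has lab→archive.
A2: add {foyer, office} — foyer (Evader): all of {vault, hall} already in; office (Pursuer) has office→lab.
A3 = A2; e.g. kitchen (Pursuer) has no edge into A2. Fixed point.
From office, successor lab is in the attractor (rank 1); the other successor kitchen is not.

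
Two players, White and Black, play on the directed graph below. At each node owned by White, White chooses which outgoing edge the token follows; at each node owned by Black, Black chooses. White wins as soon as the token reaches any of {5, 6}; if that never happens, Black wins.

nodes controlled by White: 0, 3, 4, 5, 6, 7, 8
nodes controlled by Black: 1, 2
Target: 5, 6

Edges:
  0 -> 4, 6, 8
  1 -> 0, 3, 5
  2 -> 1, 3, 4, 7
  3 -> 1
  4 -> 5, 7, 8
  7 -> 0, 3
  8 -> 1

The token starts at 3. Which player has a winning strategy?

A0 = {5, 6}
A1: add {0, 4} — 0 (White) has 0→6; 4 (White) has 4→5.
A2: add {7} — 7 (White) has 7→0.
A3 = A2; e.g. 1 (Black) can still go to 3. Fixed point.
3 never enters the attractor, so Black can avoid the target forever.

Black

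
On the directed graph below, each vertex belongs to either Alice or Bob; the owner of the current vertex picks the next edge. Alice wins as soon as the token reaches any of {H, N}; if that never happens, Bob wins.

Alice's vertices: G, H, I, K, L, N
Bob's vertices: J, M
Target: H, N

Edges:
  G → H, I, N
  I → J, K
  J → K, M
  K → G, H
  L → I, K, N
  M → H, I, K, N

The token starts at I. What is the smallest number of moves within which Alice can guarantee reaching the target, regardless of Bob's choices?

A0 = {H, N}
A1: add {G, K, L} — G (Alice) has G→H; K (Alice) has K→H; L (Alice) has L→N.
A2: add {I} — I (Alice) has I→K.
I enters the attractor at level 2, so Alice can force the target in 2 moves from there.

2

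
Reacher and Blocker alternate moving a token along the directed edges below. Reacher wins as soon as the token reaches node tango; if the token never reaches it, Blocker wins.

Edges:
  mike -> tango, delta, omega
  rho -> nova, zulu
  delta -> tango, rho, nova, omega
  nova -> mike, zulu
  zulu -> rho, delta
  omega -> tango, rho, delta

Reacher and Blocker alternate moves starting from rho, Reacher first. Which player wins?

Track states (vertex, player-to-move).
A0 = {(tango,Reacher), (tango,Blocker)}
A1: add {(mike,Reacher), (delta,Reacher), (omega,Reacher)}.
A2: add {(mike,Blocker)}.
A3: add {(nova,Reacher)}.
A4 = A3; e.g. (rho,Reacher) stays out. (rho,Reacher) never enters ⇒ Blocker avoids the target.

Blocker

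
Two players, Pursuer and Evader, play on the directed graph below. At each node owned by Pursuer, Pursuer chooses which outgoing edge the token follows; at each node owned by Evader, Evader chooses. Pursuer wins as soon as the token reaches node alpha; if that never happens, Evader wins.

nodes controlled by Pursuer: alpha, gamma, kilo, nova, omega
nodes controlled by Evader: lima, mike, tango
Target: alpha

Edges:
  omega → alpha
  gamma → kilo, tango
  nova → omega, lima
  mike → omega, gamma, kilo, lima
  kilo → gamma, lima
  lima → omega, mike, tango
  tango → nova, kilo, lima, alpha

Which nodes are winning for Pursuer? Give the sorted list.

A0 = {alpha}
A1: add {omega} — omega (Pursuer) has omega→alpha.
A2: add {nova} — nova (Pursuer) has nova→omega.
A3 = A2; e.g. gamma (Pursuer) has no edge into A2. Fixed point.
Pursuer's winning region = {alpha, nova, omega}.

alpha, nova, omega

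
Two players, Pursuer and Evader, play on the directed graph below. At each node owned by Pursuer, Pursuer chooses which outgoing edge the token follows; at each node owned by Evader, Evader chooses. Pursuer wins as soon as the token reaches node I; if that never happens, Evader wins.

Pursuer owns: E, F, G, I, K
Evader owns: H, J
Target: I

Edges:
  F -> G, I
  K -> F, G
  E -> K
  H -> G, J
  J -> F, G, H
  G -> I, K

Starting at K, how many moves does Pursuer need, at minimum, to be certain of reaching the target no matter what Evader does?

2

A0 = {I}
A1: add {F, G} — F (Pursuer) has F→I; G (Pursuer) has G→I.
A2: add {K} — K (Pursuer) has K→F.
K enters the attractor at level 2, so Pursuer can force the target in 2 moves from there.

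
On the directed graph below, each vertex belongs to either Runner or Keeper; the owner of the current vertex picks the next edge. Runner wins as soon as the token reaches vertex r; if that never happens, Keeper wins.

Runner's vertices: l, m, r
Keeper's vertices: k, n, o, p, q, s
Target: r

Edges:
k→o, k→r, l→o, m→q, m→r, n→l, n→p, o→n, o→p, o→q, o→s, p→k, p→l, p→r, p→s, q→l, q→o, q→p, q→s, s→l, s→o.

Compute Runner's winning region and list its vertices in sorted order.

m, r

A0 = {r}
A1: add {m} — m (Runner) has m→r.
A2 = A1; e.g. k (Keeper) can still go to o. Fixed point.
Runner's winning region = {m, r}.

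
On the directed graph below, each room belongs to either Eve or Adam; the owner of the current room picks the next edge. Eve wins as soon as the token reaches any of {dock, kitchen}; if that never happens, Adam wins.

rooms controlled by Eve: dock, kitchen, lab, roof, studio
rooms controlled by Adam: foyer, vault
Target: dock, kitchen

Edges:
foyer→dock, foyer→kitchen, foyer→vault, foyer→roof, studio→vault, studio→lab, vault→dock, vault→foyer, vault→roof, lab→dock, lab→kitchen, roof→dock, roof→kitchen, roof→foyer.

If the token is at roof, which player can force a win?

Eve

A0 = {dock, kitchen}
A1: add {lab, roof} — lab (Eve) has lab→dock; roof (Eve) has roof→dock.
roof ∈ A1, so Eve can force the target.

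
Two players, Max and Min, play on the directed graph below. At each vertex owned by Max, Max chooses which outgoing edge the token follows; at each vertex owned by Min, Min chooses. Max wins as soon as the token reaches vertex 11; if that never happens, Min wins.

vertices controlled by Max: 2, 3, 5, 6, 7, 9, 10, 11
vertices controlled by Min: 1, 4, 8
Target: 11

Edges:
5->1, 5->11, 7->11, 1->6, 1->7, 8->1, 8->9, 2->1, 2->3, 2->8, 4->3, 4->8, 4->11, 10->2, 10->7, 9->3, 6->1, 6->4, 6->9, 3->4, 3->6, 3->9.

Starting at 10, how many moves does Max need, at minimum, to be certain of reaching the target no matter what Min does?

A0 = {11}
A1: add {5, 7} — 5 (Max) has 5→11; 7 (Max) has 7→11.
A2: add {10} — 10 (Max) has 10→7.
A3 = A2; e.g. 1 (Min) can still go to 6. Fixed point.
10 enters the attractor at level 2, so Max can force the target in 2 moves from there.

2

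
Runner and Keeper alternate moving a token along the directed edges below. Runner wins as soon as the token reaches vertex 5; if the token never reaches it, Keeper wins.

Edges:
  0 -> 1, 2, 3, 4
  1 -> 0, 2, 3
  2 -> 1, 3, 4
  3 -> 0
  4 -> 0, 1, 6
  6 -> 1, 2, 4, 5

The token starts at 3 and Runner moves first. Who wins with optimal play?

Keeper

Track states (vertex, player-to-move).
A0 = {(5,Runner), (5,Keeper)}
A1: add {(6,Runner)}.
A2 = A1; e.g. (0,Runner) stays out. (3,Runner) never enters ⇒ Keeper avoids the target.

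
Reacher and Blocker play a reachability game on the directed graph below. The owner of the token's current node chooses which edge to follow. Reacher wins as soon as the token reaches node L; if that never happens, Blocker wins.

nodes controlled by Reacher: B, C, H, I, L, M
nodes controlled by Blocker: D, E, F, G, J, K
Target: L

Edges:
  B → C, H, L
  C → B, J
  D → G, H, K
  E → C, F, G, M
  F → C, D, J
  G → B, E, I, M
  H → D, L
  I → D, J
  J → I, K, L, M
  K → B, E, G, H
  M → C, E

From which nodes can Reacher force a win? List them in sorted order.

A0 = {L}
A1: add {B, H} — B (Reacher) has B→L; H (Reacher) has H→L.
A2: add {C} — C (Reacher) has C→B.
A3: add {M} — M (Reacher) has M→C.
A4 = A3; e.g. D (Blocker) can still go to G. Fixed point.
Reacher's winning region = {B, C, H, L, M}.

B, C, H, L, M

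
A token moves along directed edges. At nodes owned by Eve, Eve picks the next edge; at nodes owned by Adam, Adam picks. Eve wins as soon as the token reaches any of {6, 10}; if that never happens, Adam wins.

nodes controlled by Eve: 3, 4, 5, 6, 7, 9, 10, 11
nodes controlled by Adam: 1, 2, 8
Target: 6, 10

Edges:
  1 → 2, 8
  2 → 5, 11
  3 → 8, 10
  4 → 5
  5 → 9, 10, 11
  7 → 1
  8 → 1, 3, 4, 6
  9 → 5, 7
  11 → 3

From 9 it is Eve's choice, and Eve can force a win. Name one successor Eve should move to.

5

A0 = {6, 10}
A1: add {3, 5} — 3 (Eve) has 3→10; 5 (Eve) has 5→10.
A2: add {4, 9, 11} — 4 (Eve) has 4→5; 9 (Eve) has 9→5; 11 (Eve) has 11→3.
A3: add {2} — 2 (Adam): all of {5, 11} already in.
A4 = A3; e.g. 1 (Adam) can still go to 8. Fixed point.
From 9, successor 5 is in the attractor (rank 1); the other successor 7 is not.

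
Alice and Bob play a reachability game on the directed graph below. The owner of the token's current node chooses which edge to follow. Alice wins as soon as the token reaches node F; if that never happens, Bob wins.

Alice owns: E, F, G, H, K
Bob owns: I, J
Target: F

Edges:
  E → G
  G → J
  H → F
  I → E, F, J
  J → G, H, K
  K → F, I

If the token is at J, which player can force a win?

A0 = {F}
A1: add {H, K} — H (Alice) has H→F; K (Alice) has K→F.
A2 = A1; e.g. E (Alice) has no edge into A1. Fixed point.
J never enters the attractor, so Bob can avoid the target forever.

Bob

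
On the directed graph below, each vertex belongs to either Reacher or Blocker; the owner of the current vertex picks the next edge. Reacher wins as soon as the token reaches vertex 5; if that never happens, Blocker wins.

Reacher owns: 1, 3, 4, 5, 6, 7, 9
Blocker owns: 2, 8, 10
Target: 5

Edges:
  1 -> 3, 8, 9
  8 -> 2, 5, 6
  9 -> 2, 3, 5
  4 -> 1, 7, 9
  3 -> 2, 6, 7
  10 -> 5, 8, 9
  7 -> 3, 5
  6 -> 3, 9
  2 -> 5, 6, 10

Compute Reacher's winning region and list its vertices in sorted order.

1, 3, 4, 5, 6, 7, 9

A0 = {5}
A1: add {7, 9} — 7 (Reacher) has 7→5; 9 (Reacher) has 9→5.
A2: add {1, 3, 4, 6} — 1 (Reacher) has 1→9; 3 (Reacher) has 3→7; 4 (Reacher) has 4→7; 6 (Reacher) has 6→9.
A3 = A2; e.g. 2 (Blocker) can still go to 10. Fixed point.
Reacher's winning region = {1, 3, 4, 5, 6, 7, 9}.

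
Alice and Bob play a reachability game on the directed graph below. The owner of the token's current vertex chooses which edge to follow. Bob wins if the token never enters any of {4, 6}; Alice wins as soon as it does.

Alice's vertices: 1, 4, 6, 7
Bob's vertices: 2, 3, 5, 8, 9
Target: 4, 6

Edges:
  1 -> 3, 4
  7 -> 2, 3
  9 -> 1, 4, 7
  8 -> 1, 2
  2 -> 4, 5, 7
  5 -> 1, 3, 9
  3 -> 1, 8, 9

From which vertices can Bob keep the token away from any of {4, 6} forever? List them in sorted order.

2, 3, 5, 7, 8, 9

A0 = {4, 6}
A1: add {1} — 1 (Alice) has 1→4.
A2 = A1; e.g. 2 (Bob) can still go to 5. Fixed point.
Alice's attractor = {1, 4, 6}; Bob avoids the target exactly from the complement.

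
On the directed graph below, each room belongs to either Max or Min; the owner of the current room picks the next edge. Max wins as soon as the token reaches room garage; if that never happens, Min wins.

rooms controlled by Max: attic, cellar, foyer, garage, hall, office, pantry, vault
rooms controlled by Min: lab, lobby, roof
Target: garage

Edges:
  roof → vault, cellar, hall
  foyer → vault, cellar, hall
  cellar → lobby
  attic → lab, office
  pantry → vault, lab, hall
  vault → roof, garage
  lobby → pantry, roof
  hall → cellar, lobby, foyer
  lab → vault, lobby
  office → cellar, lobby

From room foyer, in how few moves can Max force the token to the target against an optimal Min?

A0 = {garage}
A1: add {vault} — vault (Max) has vault→garage.
A2: add {foyer, pantry} — pantry (Max) has pantry→vault; foyer (Max) has foyer→vault.
foyer enters the attractor at level 2, so Max can force the target in 2 moves from there.

2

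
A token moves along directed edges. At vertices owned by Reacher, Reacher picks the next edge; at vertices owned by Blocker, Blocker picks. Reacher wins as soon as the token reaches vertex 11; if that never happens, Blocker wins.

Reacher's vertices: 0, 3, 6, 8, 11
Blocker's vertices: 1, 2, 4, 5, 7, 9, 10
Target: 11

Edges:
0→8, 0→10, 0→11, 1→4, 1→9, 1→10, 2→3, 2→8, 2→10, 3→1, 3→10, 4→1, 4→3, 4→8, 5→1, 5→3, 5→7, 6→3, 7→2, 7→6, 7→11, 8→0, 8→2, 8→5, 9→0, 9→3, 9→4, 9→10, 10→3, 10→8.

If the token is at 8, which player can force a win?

Reacher

A0 = {11}
A1: add {0} — 0 (Reacher) has 0→11.
A2: add {8} — 8 (Reacher) has 8→0.
A3 = A2; e.g. 1 (Blocker) can still go to 4. Fixed point.
8 ∈ A2, so Reacher can force the target.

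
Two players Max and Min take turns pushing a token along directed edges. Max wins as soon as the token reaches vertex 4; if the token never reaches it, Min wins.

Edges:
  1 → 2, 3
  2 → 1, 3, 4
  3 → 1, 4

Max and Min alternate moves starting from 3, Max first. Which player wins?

Max

Track states (vertex, player-to-move).
A0 = {(4,Max), (4,Min)}
A1: add {(2,Max), (3,Max)}.
(3,Max) ∈ A1 ⇒ Max forces the target.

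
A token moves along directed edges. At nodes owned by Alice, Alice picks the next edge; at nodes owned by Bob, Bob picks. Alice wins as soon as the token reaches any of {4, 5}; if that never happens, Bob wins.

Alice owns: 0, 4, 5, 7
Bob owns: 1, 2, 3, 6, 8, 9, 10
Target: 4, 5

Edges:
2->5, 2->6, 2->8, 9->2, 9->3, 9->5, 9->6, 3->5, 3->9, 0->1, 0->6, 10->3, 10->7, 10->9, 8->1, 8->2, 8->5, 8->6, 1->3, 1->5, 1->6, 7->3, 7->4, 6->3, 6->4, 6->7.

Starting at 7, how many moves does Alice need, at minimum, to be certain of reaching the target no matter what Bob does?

1

A0 = {4, 5}
A1: add {7} — 7 (Alice) has 7→4.
A2 = A1; e.g. 0 (Alice) has no edge into A1. Fixed point.
7 enters the attractor at level 1, so Alice can force the target in 1 move from there.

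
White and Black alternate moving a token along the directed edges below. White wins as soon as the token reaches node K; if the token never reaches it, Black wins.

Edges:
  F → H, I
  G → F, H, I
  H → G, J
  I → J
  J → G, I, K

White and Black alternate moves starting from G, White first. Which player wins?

Track states (vertex, player-to-move).
A0 = {(K,White), (K,Black)}
A1: add {(J,White)}.
A2: add {(I,Black)}.
A3: add {(F,White), (G,White)}.
(G,White) ∈ A3 ⇒ White forces the target.

White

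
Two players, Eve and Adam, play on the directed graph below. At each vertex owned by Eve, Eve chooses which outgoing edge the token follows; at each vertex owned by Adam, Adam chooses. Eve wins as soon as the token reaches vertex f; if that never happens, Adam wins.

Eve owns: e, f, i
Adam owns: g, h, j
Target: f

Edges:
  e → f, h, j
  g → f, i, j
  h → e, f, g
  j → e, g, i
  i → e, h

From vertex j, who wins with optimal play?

A0 = {f}
A1: add {e} — e (Eve) has e→f.
A2: add {i} — i (Eve) has i→e.
A3 = A2; e.g. g (Adam) can still go to j. Fixed point.
j never enters the attractor, so Adam can avoid the target forever.

Adam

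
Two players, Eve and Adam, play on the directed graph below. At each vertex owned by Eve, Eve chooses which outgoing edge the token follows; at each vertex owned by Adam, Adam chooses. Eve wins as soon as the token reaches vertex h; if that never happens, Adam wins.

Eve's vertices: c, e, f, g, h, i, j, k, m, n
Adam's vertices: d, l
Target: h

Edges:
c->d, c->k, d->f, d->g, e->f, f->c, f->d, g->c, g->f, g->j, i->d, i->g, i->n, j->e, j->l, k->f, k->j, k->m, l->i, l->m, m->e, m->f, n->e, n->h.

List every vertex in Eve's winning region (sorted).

A0 = {h}
A1: add {n} — n (Eve) has n→h.
A2: add {i} — i (Eve) has i→n.
A3 = A2; e.g. c (Eve) has no edge into A2. Fixed point.
Eve's winning region = {h, i, n}.

h, i, n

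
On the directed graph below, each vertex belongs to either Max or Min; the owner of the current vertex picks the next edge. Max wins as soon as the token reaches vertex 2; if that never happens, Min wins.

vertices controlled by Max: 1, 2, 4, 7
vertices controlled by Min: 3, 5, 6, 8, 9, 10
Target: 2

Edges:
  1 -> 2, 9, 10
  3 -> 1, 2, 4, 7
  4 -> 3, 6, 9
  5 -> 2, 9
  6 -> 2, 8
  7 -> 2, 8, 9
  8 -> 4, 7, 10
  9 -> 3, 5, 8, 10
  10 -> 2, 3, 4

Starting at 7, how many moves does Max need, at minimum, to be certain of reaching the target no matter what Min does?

1

A0 = {2}
A1: add {1, 7} — 1 (Max) has 1→2; 7 (Max) has 7→2.
A2 = A1; e.g. 3 (Min) can still go to 4. Fixed point.
7 enters the attractor at level 1, so Max can force the target in 1 move from there.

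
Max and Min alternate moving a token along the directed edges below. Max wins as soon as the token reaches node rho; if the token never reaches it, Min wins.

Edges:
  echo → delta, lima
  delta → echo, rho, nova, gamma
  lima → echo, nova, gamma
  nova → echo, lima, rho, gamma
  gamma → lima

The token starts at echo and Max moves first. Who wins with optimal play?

Min

Track states (vertex, player-to-move).
A0 = {(rho,Max), (rho,Min)}
A1: add {(delta,Max), (nova,Max)}.
A2 = A1; e.g. (echo,Max) stays out. (echo,Max) never enters ⇒ Min avoids the target.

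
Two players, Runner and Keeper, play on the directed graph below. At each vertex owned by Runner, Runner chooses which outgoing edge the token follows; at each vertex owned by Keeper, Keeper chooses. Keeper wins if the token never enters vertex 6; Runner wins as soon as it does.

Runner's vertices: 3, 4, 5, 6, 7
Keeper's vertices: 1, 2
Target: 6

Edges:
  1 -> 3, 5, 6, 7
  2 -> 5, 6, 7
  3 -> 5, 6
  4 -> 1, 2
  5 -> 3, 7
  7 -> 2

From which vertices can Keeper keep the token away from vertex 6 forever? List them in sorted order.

1, 2, 4, 7

A0 = {6}
A1: add {3} — 3 (Runner) has 3→6.
A2: add {5} — 5 (Runner) has 5→3.
A3 = A2; e.g. 1 (Keeper) can still go to 7. Fixed point.
Runner's attractor = {3, 5, 6}; Keeper avoids the target exactly from the complement.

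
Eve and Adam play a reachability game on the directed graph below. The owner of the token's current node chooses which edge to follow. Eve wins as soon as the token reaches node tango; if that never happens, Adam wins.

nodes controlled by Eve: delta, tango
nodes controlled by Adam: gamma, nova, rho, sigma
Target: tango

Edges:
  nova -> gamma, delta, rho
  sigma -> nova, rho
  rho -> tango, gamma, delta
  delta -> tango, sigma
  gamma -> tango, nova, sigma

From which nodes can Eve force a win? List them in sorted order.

A0 = {tango}
A1: add {delta} — delta (Eve) has delta→tango.
A2 = A1; e.g. gamma (Adam) can still go to nova. Fixed point.
Eve's winning region = {delta, tango}.

delta, tango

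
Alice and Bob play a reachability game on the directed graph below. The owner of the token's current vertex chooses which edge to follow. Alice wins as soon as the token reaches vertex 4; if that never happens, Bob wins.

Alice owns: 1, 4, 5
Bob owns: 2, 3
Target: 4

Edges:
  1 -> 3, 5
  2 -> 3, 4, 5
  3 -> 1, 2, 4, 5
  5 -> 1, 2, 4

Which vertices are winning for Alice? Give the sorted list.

A0 = {4}
A1: add {5} — 5 (Alice) has 5→4.
A2: add {1} — 1 (Alice) has 1→5.
A3 = A2; e.g. 2 (Bob) can still go to 3. Fixed point.
Alice's winning region = {1, 4, 5}.

1, 4, 5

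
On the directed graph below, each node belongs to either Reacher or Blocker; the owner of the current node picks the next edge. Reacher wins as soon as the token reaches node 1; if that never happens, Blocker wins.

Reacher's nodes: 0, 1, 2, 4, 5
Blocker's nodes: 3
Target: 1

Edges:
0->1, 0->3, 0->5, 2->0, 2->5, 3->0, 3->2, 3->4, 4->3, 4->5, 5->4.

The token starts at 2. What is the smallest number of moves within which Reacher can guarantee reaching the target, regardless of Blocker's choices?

A0 = {1}
A1: add {0} — 0 (Reacher) has 0→1.
A2: add {2} — 2 (Reacher) has 2→0.
A3 = A2; e.g. 3 (Blocker) can still go to 4. Fixed point.
2 enters the attractor at level 2, so Reacher can force the target in 2 moves from there.

2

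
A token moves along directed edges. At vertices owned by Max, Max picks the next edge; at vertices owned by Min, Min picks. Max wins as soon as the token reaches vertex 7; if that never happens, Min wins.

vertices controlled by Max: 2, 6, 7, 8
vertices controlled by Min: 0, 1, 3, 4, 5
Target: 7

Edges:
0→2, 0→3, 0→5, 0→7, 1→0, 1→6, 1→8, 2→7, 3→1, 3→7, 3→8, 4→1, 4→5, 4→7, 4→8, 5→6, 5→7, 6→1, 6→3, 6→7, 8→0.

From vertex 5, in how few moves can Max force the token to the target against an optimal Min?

2

A0 = {7}
A1: add {2, 6} — 2 (Max) has 2→7; 6 (Max) has 6→7.
A2: add {5} — 5 (Min): all of {6, 7} already in.
A3 = A2; e.g. 0 (Min) can still go to 3. Fixed point.
5 enters the attractor at level 2, so Max can force the target in 2 moves from there.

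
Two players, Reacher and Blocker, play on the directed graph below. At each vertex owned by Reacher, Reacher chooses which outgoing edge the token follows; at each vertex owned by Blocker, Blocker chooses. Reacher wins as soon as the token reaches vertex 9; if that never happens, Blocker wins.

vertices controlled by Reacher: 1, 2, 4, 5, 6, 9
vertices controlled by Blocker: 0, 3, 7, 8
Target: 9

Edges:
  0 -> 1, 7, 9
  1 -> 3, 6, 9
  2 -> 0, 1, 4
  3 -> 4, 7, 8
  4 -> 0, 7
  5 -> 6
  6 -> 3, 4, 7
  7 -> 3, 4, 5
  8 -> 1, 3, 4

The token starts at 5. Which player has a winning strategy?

A0 = {9}
A1: add {1} — 1 (Reacher) has 1→9.
A2: add {2} — 2 (Reacher) has 2→1.
A3 = A2; e.g. 0 (Blocker) can still go to 7. Fixed point.
5 never enters the attractor, so Blocker can avoid the target forever.

Blocker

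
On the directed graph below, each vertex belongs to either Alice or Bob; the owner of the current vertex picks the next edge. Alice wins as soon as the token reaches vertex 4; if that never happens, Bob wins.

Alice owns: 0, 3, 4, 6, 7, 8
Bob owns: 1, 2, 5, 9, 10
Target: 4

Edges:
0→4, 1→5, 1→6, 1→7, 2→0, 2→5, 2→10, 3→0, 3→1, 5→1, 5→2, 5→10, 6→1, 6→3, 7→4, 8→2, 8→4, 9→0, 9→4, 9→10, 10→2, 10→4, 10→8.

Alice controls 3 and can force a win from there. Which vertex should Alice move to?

A0 = {4}
A1: add {0, 7, 8} — 0 (Alice) has 0→4; 7 (Alice) has 7→4; 8 (Alice) has 8→4.
A2: add {3} — 3 (Alice) has 3→0.
A3: add {6} — 6 (Alice) has 6→3.
A4 = A3; e.g. 1 (Bob) can still go to 5. Fixed point.
From 3, successor 0 is in the attractor (rank 1); the other successor 1 is not.

0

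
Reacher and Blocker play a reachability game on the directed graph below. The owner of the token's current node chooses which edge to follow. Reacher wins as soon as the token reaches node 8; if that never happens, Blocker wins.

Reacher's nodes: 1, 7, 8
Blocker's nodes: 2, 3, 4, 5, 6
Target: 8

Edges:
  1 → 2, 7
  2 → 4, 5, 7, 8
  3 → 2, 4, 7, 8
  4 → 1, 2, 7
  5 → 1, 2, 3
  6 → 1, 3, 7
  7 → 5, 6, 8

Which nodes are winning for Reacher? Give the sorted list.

1, 7, 8

A0 = {8}
A1: add {7} — 7 (Reacher) has 7→8.
A2: add {1} — 1 (Reacher) has 1→7.
A3 = A2; e.g. 2 (Blocker) can still go to 4. Fixed point.
Reacher's winning region = {1, 7, 8}.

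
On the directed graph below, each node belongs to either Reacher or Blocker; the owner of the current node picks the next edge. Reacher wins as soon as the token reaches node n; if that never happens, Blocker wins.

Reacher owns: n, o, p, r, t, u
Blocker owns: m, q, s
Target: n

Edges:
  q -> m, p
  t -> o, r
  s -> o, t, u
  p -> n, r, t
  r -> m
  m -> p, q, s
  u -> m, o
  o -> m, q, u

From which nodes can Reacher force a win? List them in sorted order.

n, p

A0 = {n}
A1: add {p} — p (Reacher) has p→n.
A2 = A1; e.g. m (Blocker) can still go to q. Fixed point.
Reacher's winning region = {n, p}.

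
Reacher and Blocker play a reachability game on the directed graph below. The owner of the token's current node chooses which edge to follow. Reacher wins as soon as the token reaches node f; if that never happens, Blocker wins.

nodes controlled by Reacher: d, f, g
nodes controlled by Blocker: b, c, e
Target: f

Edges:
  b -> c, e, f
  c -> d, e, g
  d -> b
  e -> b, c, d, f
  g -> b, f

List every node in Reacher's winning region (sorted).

A0 = {f}
A1: add {g} — g (Reacher) has g→f.
A2 = A1; e.g. b (Blocker) can still go to c. Fixed point.
Reacher's winning region = {f, g}.

f, g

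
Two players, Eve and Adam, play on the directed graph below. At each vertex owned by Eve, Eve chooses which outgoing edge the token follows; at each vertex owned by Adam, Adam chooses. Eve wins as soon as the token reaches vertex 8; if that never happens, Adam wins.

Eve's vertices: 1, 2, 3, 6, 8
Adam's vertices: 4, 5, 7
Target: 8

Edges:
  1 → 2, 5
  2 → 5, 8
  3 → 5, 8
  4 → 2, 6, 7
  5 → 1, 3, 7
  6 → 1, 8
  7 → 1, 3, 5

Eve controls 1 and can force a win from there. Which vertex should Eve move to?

A0 = {8}
A1: add {2, 3, 6} — 2 (Eve) has 2→8; 3 (Eve) has 3→8; 6 (Eve) has 6→8.
A2: add {1} — 1 (Eve) has 1→2.
A3 = A2; e.g. 4 (Adam) can still go to 7. Fixed point.
From 1, successor 2 is in the attractor (rank 1); the other successor 5 is not.

2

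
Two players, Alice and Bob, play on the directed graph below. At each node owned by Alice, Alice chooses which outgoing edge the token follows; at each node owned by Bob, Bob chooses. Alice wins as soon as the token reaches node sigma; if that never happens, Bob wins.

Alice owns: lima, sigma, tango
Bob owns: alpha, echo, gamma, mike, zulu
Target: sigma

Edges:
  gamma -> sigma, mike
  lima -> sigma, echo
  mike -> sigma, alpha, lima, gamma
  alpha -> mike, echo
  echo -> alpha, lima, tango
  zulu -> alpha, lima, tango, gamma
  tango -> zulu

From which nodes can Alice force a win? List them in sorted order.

A0 = {sigma}
A1: add {lima} — lima (Alice) has lima→sigma.
A2 = A1; e.g. mike (Bob) can still go to alpha. Fixed point.
Alice's winning region = {lima, sigma}.

lima, sigma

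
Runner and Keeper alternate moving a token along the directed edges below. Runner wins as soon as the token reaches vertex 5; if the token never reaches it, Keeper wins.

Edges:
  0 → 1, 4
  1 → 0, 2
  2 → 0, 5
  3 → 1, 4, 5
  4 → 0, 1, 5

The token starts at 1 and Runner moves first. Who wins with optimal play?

Track states (vertex, player-to-move).
A0 = {(5,Runner), (5,Keeper)}
A1: add {(2,Runner), (3,Runner), (4,Runner)}.
A2 = A1; e.g. (0,Runner) stays out. (1,Runner) never enters ⇒ Keeper avoids the target.

Keeper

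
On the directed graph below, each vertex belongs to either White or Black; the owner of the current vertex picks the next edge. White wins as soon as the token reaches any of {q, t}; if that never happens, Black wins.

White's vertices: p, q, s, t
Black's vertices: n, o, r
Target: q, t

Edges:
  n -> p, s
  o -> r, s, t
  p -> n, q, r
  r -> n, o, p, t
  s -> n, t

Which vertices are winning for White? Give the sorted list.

A0 = {q, t}
A1: add {p, s} — p (White) has p→q; s (White) has s→t.
A2: add {n} — n (Black): all of {p, s} already in.
A3 = A2; e.g. o (Black) can still go to r. Fixed point.
White's winning region = {n, p, q, s, t}.

n, p, q, s, t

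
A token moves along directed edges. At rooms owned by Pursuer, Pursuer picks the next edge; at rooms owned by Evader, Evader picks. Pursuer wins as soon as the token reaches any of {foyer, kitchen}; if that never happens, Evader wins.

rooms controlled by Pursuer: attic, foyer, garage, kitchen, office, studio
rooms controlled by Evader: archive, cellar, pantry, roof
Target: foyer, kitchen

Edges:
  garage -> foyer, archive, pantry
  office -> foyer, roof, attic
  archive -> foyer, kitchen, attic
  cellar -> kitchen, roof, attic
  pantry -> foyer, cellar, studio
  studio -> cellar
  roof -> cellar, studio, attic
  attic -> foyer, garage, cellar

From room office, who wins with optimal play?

Pursuer

A0 = {foyer, kitchen}
A1: add {attic, garage, office} — garage (Pursuer) has garage→foyer; office (Pursuer) has office→foyer; attic (Pursuer) has attic→foyer.
office ∈ A1, so Pursuer can force the target.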